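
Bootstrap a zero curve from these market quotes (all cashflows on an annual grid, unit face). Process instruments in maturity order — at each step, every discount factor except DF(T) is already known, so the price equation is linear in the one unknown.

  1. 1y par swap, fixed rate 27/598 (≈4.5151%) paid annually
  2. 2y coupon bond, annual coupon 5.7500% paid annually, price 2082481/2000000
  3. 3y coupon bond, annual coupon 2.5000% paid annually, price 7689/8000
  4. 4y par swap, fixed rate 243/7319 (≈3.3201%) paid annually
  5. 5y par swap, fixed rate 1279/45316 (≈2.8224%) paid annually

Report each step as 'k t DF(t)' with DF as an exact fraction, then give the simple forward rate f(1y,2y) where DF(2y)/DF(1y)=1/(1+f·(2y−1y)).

step 1 [1y] swap r/1=27/598: DF=(1 − 27/598·(0))/(1+27/598) = 598/625 ≈ 0.956800
step 2 [2y] bond c/1=23/400: DF=(2082481/2000000 − 23/400·(0.956800))/(1+23/400) = 4663/5000 ≈ 0.932600
step 3 [3y] bond c/1=1/40: DF=(7689/8000 − 1/40·(0.956800+0.932600))/(1+1/40) = 2229/2500 ≈ 0.891600
step 4 [4y] swap r/1=243/7319: DF=(1 − 243/7319·(0.956800+0.932600+0.891600))/(1+243/7319) = 1757/2000 ≈ 0.878500
step 5 [5y] swap r/1=1279/45316: DF=(1 − 1279/45316·(0.956800+0.932600+0.891600+0.878500))/(1+1279/45316) = 8721/10000 ≈ 0.872100

1 1 598/625
2 2 4663/5000
3 3 2229/2500
4 4 1757/2000
5 5 8721/10000
f(1y,2y) = ((598/625)/(4663/5000) − 1)/(1) = 121/4663 ≈ 2.5949%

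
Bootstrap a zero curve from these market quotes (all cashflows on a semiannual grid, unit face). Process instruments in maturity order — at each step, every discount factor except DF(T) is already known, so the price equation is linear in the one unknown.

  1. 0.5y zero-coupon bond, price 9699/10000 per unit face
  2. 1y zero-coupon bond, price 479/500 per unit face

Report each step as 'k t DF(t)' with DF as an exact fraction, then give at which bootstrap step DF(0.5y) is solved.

step 1 [0.5y] zero: DF = P = 9699/10000 ≈ 0.969900
step 2 [1y] zero: DF = P = 479/500 ≈ 0.958000

1 1/2 9699/10000
2 1 479/500
DF(0.5y) is solved at step 1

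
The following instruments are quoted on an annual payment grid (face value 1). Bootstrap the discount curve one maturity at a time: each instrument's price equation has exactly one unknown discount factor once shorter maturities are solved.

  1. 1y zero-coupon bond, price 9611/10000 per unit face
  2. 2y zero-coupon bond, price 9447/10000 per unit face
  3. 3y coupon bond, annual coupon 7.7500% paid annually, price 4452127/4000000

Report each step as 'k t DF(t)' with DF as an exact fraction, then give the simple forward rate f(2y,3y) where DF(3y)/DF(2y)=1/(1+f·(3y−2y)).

1 1 9611/10000
2 2 9447/10000
3 3 8959/10000
f(2y,3y) = ((9447/10000)/(8959/10000) − 1)/(1) = 488/8959 ≈ 5.4470%

step 1 [1y] zero: DF = P = 9611/10000 ≈ 0.961100
step 2 [2y] zero: DF = P = 9447/10000 ≈ 0.944700
step 3 [3y] bond c/1=31/400: DF=(4452127/4000000 − 31/400·(0.961100+0.944700))/(1+31/400) = 8959/10000 ≈ 0.895900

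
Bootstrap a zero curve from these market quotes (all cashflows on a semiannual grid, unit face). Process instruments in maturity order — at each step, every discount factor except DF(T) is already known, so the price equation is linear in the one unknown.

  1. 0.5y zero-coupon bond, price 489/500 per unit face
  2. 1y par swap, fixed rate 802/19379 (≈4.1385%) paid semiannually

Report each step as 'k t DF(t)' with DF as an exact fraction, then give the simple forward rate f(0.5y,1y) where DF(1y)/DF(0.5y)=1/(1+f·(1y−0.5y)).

1 1/2 489/500
2 1 9599/10000
f(0.5y,1y) = ((489/500)/(9599/10000) − 1)/(1/2) = 362/9599 ≈ 3.7712%

step 1 [0.5y] zero: DF = P = 489/500 ≈ 0.978000
step 2 [1y] swap r/2=401/19379: DF=(1 − 401/19379·(0.978000))/(1+401/19379) = 9599/10000 ≈ 0.959900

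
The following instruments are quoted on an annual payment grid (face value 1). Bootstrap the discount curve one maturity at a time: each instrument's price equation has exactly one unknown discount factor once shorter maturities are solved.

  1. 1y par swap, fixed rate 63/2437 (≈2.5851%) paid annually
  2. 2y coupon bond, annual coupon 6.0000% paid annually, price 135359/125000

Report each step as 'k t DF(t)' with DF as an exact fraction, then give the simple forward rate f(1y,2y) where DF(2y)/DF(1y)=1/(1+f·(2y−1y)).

1 1 2437/2500
2 2 604/625
f(1y,2y) = ((2437/2500)/(604/625) − 1)/(1) = 21/2416 ≈ 0.8692%

step 1 [1y] swap r/1=63/2437: DF=(1 − 63/2437·(0))/(1+63/2437) = 2437/2500 ≈ 0.974800
step 2 [2y] bond c/1=3/50: DF=(135359/125000 − 3/50·(0.974800))/(1+3/50) = 604/625 ≈ 0.966400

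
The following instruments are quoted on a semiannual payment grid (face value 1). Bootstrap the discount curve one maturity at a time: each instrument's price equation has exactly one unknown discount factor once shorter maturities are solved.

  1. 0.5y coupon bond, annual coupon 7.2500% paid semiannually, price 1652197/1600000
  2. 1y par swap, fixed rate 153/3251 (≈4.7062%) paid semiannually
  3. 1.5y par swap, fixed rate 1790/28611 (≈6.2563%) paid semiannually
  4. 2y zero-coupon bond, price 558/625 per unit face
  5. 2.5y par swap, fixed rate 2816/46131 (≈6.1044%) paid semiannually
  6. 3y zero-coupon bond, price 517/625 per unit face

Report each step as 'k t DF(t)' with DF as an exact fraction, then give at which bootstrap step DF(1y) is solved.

1 1/2 1993/2000
2 1 9541/10000
3 3/2 1821/2000
4 2 558/625
5 5/2 537/625
6 3 517/625
DF(1y) is solved at step 2

step 1 [0.5y] bond c/2=29/800: DF=(1652197/1600000 − 29/800·(0))/(1+29/800) = 1993/2000 ≈ 0.996500
step 2 [1y] swap r/2=153/6502: DF=(1 − 153/6502·(0.996500))/(1+153/6502) = 9541/10000 ≈ 0.954100
step 3 [1.5y] swap r/2=895/28611: DF=(1 − 895/28611·(0.996500+0.954100))/(1+895/28611) = 1821/2000 ≈ 0.910500
step 4 [2y] zero: DF = P = 558/625 ≈ 0.892800
step 5 [2.5y] swap r/2=1408/46131: DF=(1 − 1408/46131·(0.996500+0.954100+0.910500+0.892800))/(1+1408/46131) = 537/625 ≈ 0.859200
step 6 [3y] zero: DF = P = 517/625 ≈ 0.827200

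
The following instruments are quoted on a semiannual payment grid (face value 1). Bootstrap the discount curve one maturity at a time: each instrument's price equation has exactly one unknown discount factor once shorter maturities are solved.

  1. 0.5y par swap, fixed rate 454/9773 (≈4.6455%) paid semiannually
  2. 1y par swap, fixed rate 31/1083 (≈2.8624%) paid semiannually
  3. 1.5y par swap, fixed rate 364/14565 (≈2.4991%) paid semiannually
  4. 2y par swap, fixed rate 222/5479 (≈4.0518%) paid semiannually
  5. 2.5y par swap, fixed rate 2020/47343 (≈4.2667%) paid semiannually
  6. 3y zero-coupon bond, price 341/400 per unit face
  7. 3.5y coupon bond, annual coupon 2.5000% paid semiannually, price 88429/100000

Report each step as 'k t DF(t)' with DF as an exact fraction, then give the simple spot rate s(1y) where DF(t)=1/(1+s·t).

step 1 [0.5y] swap r/2=227/9773: DF=(1 − 227/9773·(0))/(1+227/9773) = 9773/10000 ≈ 0.977300
step 2 [1y] swap r/2=31/2166: DF=(1 − 31/2166·(0.977300))/(1+31/2166) = 9721/10000 ≈ 0.972100
step 3 [1.5y] swap r/2=182/14565: DF=(1 − 182/14565·(0.977300+0.972100))/(1+182/14565) = 2409/2500 ≈ 0.963600
step 4 [2y] swap r/2=111/5479: DF=(1 − 111/5479·(0.977300+0.972100+0.963600))/(1+111/5479) = 9223/10000 ≈ 0.922300
step 5 [2.5y] swap r/2=1010/47343: DF=(1 − 1010/47343·(0.977300+0.972100+0.963600+0.922300))/(1+1010/47343) = 899/1000 ≈ 0.899000
step 6 [3y] zero: DF = P = 341/400 ≈ 0.852500
step 7 [3.5y] bond c/2=1/80: DF=(88429/100000 − 1/80·(0.977300+0.972100+0.963600+0.922300+0.899000+0.852500))/(1+1/80) = 2011/2500 ≈ 0.804400

1 1/2 9773/10000
2 1 9721/10000
3 3/2 2409/2500
4 2 9223/10000
5 5/2 899/1000
6 3 341/400
7 7/2 2011/2500
s(1y) = (1/(9721/10000) − 1)/(1) = 279/9721 ≈ 2.8701%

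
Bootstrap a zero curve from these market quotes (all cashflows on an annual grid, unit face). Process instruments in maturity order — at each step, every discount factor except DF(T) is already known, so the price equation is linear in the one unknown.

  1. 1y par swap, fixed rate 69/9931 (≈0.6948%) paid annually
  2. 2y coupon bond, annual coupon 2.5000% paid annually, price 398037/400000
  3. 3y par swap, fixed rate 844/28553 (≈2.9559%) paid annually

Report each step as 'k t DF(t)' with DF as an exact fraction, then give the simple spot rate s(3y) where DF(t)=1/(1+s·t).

1 1 9931/10000
2 2 4733/5000
3 3 2289/2500
s(3y) = (1/(2289/2500) − 1)/(3) = 211/6867 ≈ 3.0727%

step 1 [1y] swap r/1=69/9931: DF=(1 − 69/9931·(0))/(1+69/9931) = 9931/10000 ≈ 0.993100
step 2 [2y] bond c/1=1/40: DF=(398037/400000 − 1/40·(0.993100))/(1+1/40) = 4733/5000 ≈ 0.946600
step 3 [3y] swap r/1=844/28553: DF=(1 − 844/28553·(0.993100+0.946600))/(1+844/28553) = 2289/2500 ≈ 0.915600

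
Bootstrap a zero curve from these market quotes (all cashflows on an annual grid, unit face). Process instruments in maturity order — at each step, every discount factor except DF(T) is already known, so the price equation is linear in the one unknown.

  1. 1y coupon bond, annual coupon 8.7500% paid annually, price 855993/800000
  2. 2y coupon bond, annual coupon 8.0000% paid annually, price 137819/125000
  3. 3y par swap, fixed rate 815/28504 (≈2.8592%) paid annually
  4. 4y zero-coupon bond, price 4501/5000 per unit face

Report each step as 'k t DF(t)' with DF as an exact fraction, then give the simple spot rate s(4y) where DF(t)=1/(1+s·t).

step 1 [1y] bond c/1=7/80: DF=(855993/800000 − 7/80·(0))/(1+7/80) = 9839/10000 ≈ 0.983900
step 2 [2y] bond c/1=2/25: DF=(137819/125000 − 2/25·(0.983900))/(1+2/25) = 237/250 ≈ 0.948000
step 3 [3y] swap r/1=815/28504: DF=(1 − 815/28504·(0.983900+0.948000))/(1+815/28504) = 1837/2000 ≈ 0.918500
step 4 [4y] zero: DF = P = 4501/5000 ≈ 0.900200

1 1 9839/10000
2 2 237/250
3 3 1837/2000
4 4 4501/5000
s(4y) = (1/(4501/5000) − 1)/(4) = 499/18004 ≈ 2.7716%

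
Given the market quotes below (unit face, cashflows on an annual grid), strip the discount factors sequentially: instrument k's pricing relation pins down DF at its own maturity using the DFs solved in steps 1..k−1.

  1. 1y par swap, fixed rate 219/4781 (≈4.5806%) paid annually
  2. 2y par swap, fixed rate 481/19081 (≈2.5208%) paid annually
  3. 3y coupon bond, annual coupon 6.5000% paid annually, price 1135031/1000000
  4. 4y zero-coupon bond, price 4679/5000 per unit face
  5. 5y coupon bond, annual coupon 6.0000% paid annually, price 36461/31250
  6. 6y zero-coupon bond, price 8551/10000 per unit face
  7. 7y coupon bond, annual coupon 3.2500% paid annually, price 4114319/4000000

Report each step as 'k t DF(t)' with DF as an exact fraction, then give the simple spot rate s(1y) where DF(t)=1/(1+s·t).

1 1 4781/5000
2 2 9519/10000
3 3 9493/10000
4 4 4679/5000
5 5 443/500
6 6 8551/10000
7 7 411/500
s(1y) = (1/(4781/5000) − 1)/(1) = 219/4781 ≈ 4.5806%

step 1 [1y] swap r/1=219/4781: DF=(1 − 219/4781·(0))/(1+219/4781) = 4781/5000 ≈ 0.956200
step 2 [2y] swap r/1=481/19081: DF=(1 − 481/19081·(0.956200))/(1+481/19081) = 9519/10000 ≈ 0.951900
step 3 [3y] bond c/1=13/200: DF=(1135031/1000000 − 13/200·(0.956200+0.951900))/(1+13/200) = 9493/10000 ≈ 0.949300
step 4 [4y] zero: DF = P = 4679/5000 ≈ 0.935800
step 5 [5y] bond c/1=3/50: DF=(36461/31250 − 3/50·(0.956200+0.951900+0.949300+0.935800))/(1+3/50) = 443/500 ≈ 0.886000
step 6 [6y] zero: DF = P = 8551/10000 ≈ 0.855100
step 7 [7y] bond c/1=13/400: DF=(4114319/4000000 − 13/400·(0.956200+0.951900+0.949300+0.935800+0.886000+0.855100))/(1+13/400) = 411/500 ≈ 0.822000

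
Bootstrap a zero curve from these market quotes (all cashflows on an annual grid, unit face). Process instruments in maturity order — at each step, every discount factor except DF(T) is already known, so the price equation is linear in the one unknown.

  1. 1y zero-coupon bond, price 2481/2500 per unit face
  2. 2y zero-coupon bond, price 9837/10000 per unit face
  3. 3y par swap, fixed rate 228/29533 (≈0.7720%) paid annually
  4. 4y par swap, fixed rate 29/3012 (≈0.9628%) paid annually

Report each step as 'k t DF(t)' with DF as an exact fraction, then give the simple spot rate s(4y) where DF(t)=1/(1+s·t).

1 1 2481/2500
2 2 9837/10000
3 3 2443/2500
4 4 9623/10000
s(4y) = (1/(9623/10000) − 1)/(4) = 377/38492 ≈ 0.9794%

step 1 [1y] zero: DF = P = 2481/2500 ≈ 0.992400
step 2 [2y] zero: DF = P = 9837/10000 ≈ 0.983700
step 3 [3y] swap r/1=228/29533: DF=(1 − 228/29533·(0.992400+0.983700))/(1+228/29533) = 2443/2500 ≈ 0.977200
step 4 [4y] swap r/1=29/3012: DF=(1 − 29/3012·(0.992400+0.983700+0.977200))/(1+29/3012) = 9623/10000 ≈ 0.962300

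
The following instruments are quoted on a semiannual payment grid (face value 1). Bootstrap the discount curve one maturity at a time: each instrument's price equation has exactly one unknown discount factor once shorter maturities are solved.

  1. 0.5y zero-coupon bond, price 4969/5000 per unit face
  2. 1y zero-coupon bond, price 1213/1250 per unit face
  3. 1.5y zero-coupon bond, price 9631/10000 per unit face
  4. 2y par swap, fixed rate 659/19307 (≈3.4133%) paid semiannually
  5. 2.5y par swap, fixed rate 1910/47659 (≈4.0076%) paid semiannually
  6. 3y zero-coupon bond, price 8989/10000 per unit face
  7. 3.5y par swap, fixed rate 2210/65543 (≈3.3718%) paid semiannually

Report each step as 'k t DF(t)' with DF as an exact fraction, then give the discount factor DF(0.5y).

step 1 [0.5y] zero: DF = P = 4969/5000 ≈ 0.993800
step 2 [1y] zero: DF = P = 1213/1250 ≈ 0.970400
step 3 [1.5y] zero: DF = P = 9631/10000 ≈ 0.963100
step 4 [2y] swap r/2=659/38614: DF=(1 − 659/38614·(0.993800+0.970400+0.963100))/(1+659/38614) = 9341/10000 ≈ 0.934100
step 5 [2.5y] swap r/2=955/47659: DF=(1 − 955/47659·(0.993800+0.970400+0.963100+0.934100))/(1+955/47659) = 1809/2000 ≈ 0.904500
step 6 [3y] zero: DF = P = 8989/10000 ≈ 0.898900
step 7 [3.5y] swap r/2=1105/65543: DF=(1 − 1105/65543·(0.993800+0.970400+0.963100+0.934100+0.904500+0.898900))/(1+1105/65543) = 1779/2000 ≈ 0.889500

1 1/2 4969/5000
2 1 1213/1250
3 3/2 9631/10000
4 2 9341/10000
5 5/2 1809/2000
6 3 8989/10000
7 7/2 1779/2000
DF(0.5y) = 4969/5000 ≈ 0.993800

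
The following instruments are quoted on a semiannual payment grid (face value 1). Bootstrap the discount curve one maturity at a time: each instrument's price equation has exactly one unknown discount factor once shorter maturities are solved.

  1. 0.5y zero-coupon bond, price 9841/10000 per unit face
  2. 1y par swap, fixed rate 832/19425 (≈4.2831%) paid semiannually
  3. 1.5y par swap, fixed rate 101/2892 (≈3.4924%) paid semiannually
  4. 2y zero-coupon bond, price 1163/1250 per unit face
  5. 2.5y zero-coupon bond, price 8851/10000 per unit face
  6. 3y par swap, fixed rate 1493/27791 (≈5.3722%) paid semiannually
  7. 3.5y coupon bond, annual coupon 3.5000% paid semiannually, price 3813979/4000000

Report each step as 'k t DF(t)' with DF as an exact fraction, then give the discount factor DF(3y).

1 1/2 9841/10000
2 1 599/625
3 3/2 1899/2000
4 2 1163/1250
5 5/2 8851/10000
6 3 8507/10000
7 7/2 1683/2000
DF(3y) = 8507/10000 ≈ 0.850700

step 1 [0.5y] zero: DF = P = 9841/10000 ≈ 0.984100
step 2 [1y] swap r/2=416/19425: DF=(1 − 416/19425·(0.984100))/(1+416/19425) = 599/625 ≈ 0.958400
step 3 [1.5y] swap r/2=101/5784: DF=(1 − 101/5784·(0.984100+0.958400))/(1+101/5784) = 1899/2000 ≈ 0.949500
step 4 [2y] zero: DF = P = 1163/1250 ≈ 0.930400
step 5 [2.5y] zero: DF = P = 8851/10000 ≈ 0.885100
step 6 [3y] swap r/2=1493/55582: DF=(1 − 1493/55582·(0.984100+0.958400+0.949500+0.930400+0.885100))/(1+1493/55582) = 8507/10000 ≈ 0.850700
step 7 [3.5y] bond c/2=7/400: DF=(3813979/4000000 − 7/400·(0.984100+0.958400+0.949500+0.930400+0.885100+0.850700))/(1+7/400) = 1683/2000 ≈ 0.841500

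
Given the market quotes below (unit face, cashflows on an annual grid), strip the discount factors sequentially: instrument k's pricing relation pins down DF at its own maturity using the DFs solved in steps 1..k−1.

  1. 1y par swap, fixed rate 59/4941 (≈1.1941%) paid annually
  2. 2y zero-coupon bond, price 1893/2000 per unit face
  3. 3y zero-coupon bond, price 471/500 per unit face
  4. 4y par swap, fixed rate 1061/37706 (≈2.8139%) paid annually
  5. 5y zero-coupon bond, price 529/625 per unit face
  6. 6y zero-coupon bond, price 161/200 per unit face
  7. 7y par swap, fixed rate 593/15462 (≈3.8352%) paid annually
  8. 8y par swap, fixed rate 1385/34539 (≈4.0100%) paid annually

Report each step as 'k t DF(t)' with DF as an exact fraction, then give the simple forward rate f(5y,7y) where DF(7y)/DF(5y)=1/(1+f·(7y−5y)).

step 1 [1y] swap r/1=59/4941: DF=(1 − 59/4941·(0))/(1+59/4941) = 4941/5000 ≈ 0.988200
step 2 [2y] zero: DF = P = 1893/2000 ≈ 0.946500
step 3 [3y] zero: DF = P = 471/500 ≈ 0.942000
step 4 [4y] swap r/1=1061/37706: DF=(1 − 1061/37706·(0.988200+0.946500+0.942000))/(1+1061/37706) = 8939/10000 ≈ 0.893900
step 5 [5y] zero: DF = P = 529/625 ≈ 0.846400
step 6 [6y] zero: DF = P = 161/200 ≈ 0.805000
step 7 [7y] swap r/1=593/15462: DF=(1 − 593/15462·(0.988200+0.946500+0.942000+0.893900+0.846400+0.805000))/(1+593/15462) = 1907/2500 ≈ 0.762800
step 8 [8y] swap r/1=1385/34539: DF=(1 − 1385/34539·(0.988200+0.946500+0.942000+0.893900+0.846400+0.805000+0.762800))/(1+1385/34539) = 723/1000 ≈ 0.723000

1 1 4941/5000
2 2 1893/2000
3 3 471/500
4 4 8939/10000
5 5 529/625
6 6 161/200
7 7 1907/2500
8 8 723/1000
f(5y,7y) = ((529/625)/(1907/2500) − 1)/(2) = 209/3814 ≈ 5.4798%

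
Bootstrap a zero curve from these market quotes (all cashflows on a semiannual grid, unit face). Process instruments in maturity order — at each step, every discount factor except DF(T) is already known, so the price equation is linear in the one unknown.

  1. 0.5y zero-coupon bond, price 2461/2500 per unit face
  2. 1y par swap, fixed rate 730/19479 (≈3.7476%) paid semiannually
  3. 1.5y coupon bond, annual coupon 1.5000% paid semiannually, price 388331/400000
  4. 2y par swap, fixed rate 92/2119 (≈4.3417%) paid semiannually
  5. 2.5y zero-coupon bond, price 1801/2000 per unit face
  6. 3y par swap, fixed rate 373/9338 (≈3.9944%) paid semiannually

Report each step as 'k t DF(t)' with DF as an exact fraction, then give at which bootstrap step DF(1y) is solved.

1 1/2 2461/2500
2 1 1927/2000
3 3/2 9491/10000
4 2 2293/2500
5 5/2 1801/2000
6 3 8881/10000
DF(1y) is solved at step 2

step 1 [0.5y] zero: DF = P = 2461/2500 ≈ 0.984400
step 2 [1y] swap r/2=365/19479: DF=(1 − 365/19479·(0.984400))/(1+365/19479) = 1927/2000 ≈ 0.963500
step 3 [1.5y] bond c/2=3/400: DF=(388331/400000 − 3/400·(0.984400+0.963500))/(1+3/400) = 9491/10000 ≈ 0.949100
step 4 [2y] swap r/2=46/2119: DF=(1 − 46/2119·(0.984400+0.963500+0.949100))/(1+46/2119) = 2293/2500 ≈ 0.917200
step 5 [2.5y] zero: DF = P = 1801/2000 ≈ 0.900500
step 6 [3y] swap r/2=373/18676: DF=(1 − 373/18676·(0.984400+0.963500+0.949100+0.917200+0.900500))/(1+373/18676) = 8881/10000 ≈ 0.888100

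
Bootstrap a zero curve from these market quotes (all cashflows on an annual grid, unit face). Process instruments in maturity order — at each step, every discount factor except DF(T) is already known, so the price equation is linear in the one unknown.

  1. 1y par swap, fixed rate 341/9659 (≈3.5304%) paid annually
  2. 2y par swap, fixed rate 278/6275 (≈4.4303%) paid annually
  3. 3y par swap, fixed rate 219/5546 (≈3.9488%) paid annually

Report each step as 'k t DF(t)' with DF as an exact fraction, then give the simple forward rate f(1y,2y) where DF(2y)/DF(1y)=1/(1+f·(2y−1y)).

1 1 9659/10000
2 2 4583/5000
3 3 1781/2000
f(1y,2y) = ((9659/10000)/(4583/5000) − 1)/(1) = 493/9166 ≈ 5.3786%

step 1 [1y] swap r/1=341/9659: DF=(1 − 341/9659·(0))/(1+341/9659) = 9659/10000 ≈ 0.965900
step 2 [2y] swap r/1=278/6275: DF=(1 − 278/6275·(0.965900))/(1+278/6275) = 4583/5000 ≈ 0.916600
step 3 [3y] swap r/1=219/5546: DF=(1 − 219/5546·(0.965900+0.916600))/(1+219/5546) = 1781/2000 ≈ 0.890500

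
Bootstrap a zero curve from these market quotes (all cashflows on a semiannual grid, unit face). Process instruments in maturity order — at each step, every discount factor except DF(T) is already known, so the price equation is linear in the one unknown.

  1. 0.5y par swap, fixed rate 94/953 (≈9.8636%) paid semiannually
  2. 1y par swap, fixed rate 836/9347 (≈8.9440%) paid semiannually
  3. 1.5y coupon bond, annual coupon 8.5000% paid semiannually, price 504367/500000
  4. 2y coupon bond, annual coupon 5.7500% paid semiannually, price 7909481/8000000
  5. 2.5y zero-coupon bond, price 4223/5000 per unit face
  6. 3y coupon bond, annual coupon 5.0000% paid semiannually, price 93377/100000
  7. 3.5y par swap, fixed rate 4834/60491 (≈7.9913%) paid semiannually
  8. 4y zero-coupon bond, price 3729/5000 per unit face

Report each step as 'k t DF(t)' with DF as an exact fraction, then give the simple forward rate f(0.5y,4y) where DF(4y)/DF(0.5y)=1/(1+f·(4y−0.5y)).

1 1/2 953/1000
2 1 2291/2500
3 3/2 4457/5000
4 2 8839/10000
5 5/2 4223/5000
6 3 1603/2000
7 7/2 7583/10000
8 4 3729/5000
f(0.5y,4y) = ((953/1000)/(3729/5000) − 1)/(7/2) = 296/3729 ≈ 7.9378%

step 1 [0.5y] swap r/2=47/953: DF=(1 − 47/953·(0))/(1+47/953) = 953/1000 ≈ 0.953000
step 2 [1y] swap r/2=418/9347: DF=(1 − 418/9347·(0.953000))/(1+418/9347) = 2291/2500 ≈ 0.916400
step 3 [1.5y] bond c/2=17/400: DF=(504367/500000 − 17/400·(0.953000+0.916400))/(1+17/400) = 4457/5000 ≈ 0.891400
step 4 [2y] bond c/2=23/800: DF=(7909481/8000000 − 23/800·(0.953000+0.916400+0.891400))/(1+23/800) = 8839/10000 ≈ 0.883900
step 5 [2.5y] zero: DF = P = 4223/5000 ≈ 0.844600
step 6 [3y] bond c/2=1/40: DF=(93377/100000 − 1/40·(0.953000+0.916400+0.891400+0.883900+0.844600))/(1+1/40) = 1603/2000 ≈ 0.801500
step 7 [3.5y] swap r/2=2417/60491: DF=(1 − 2417/60491·(0.953000+0.916400+0.891400+0.883900+0.844600+0.801500))/(1+2417/60491) = 7583/10000 ≈ 0.758300
step 8 [4y] zero: DF = P = 3729/5000 ≈ 0.745800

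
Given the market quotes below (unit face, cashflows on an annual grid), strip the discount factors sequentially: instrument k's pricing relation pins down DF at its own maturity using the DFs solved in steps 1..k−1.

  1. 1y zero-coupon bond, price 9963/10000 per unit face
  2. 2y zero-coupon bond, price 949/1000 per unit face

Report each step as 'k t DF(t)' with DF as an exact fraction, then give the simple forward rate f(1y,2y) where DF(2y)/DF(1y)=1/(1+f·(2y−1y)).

step 1 [1y] zero: DF = P = 9963/10000 ≈ 0.996300
step 2 [2y] zero: DF = P = 949/1000 ≈ 0.949000

1 1 9963/10000
2 2 949/1000
f(1y,2y) = ((9963/10000)/(949/1000) − 1)/(1) = 473/9490 ≈ 4.9842%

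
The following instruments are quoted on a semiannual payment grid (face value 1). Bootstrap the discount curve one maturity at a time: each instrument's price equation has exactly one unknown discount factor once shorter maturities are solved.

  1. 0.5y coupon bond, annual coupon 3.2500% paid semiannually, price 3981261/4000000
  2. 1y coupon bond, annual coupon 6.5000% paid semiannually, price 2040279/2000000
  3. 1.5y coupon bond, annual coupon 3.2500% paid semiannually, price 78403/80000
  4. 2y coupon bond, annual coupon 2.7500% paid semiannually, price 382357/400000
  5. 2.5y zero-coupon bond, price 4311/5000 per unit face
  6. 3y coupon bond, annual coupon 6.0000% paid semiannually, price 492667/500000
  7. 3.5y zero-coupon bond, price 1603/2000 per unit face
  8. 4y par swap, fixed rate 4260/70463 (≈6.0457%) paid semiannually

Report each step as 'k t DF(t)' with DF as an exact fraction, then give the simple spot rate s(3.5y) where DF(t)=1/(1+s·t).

step 1 [0.5y] bond c/2=13/800: DF=(3981261/4000000 − 13/800·(0))/(1+13/800) = 4897/5000 ≈ 0.979400
step 2 [1y] bond c/2=13/400: DF=(2040279/2000000 − 13/400·(0.979400))/(1+13/400) = 2393/2500 ≈ 0.957200
step 3 [1.5y] bond c/2=13/800: DF=(78403/80000 − 13/800·(0.979400+0.957200))/(1+13/800) = 4667/5000 ≈ 0.933400
step 4 [2y] bond c/2=11/800: DF=(382357/400000 − 11/800·(0.979400+0.957200+0.933400))/(1+11/800) = 113/125 ≈ 0.904000
step 5 [2.5y] zero: DF = P = 4311/5000 ≈ 0.862200
step 6 [3y] bond c/2=3/100: DF=(492667/500000 − 3/100·(0.979400+0.957200+0.933400+0.904000+0.862200))/(1+3/100) = 1027/1250 ≈ 0.821600
step 7 [3.5y] zero: DF = P = 1603/2000 ≈ 0.801500
step 8 [4y] swap r/2=2130/70463: DF=(1 − 2130/70463·(0.979400+0.957200+0.933400+0.904000+0.862200+0.821600+0.801500))/(1+2130/70463) = 787/1000 ≈ 0.787000

1 1/2 4897/5000
2 1 2393/2500
3 3/2 4667/5000
4 2 113/125
5 5/2 4311/5000
6 3 1027/1250
7 7/2 1603/2000
8 4 787/1000
s(3.5y) = (1/(1603/2000) − 1)/(7/2) = 794/11221 ≈ 7.0760%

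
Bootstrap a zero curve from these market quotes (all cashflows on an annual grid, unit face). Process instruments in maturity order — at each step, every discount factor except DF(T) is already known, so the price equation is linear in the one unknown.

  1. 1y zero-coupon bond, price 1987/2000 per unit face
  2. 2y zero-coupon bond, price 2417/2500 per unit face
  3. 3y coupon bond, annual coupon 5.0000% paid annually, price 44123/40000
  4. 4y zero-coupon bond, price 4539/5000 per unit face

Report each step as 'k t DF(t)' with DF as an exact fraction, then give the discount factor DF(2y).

step 1 [1y] zero: DF = P = 1987/2000 ≈ 0.993500
step 2 [2y] zero: DF = P = 2417/2500 ≈ 0.966800
step 3 [3y] bond c/1=1/20: DF=(44123/40000 − 1/20·(0.993500+0.966800))/(1+1/20) = 2393/2500 ≈ 0.957200
step 4 [4y] zero: DF = P = 4539/5000 ≈ 0.907800

1 1 1987/2000
2 2 2417/2500
3 3 2393/2500
4 4 4539/5000
DF(2y) = 2417/2500 ≈ 0.966800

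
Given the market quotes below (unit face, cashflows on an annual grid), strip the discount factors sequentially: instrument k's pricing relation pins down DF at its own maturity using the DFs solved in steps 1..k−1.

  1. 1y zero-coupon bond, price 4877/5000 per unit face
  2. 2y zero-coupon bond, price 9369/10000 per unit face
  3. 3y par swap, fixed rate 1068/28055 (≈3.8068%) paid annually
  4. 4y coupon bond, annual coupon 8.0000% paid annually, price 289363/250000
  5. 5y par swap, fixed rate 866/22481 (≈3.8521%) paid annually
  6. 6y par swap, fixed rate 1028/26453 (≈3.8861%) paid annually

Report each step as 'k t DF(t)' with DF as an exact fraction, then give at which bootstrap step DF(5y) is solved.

1 1 4877/5000
2 2 9369/10000
3 3 2233/2500
4 4 8639/10000
5 5 2067/2500
6 6 993/1250
DF(5y) is solved at step 5

step 1 [1y] zero: DF = P = 4877/5000 ≈ 0.975400
step 2 [2y] zero: DF = P = 9369/10000 ≈ 0.936900
step 3 [3y] swap r/1=1068/28055: DF=(1 − 1068/28055·(0.975400+0.936900))/(1+1068/28055) = 2233/2500 ≈ 0.893200
step 4 [4y] bond c/1=2/25: DF=(289363/250000 − 2/25·(0.975400+0.936900+0.893200))/(1+2/25) = 8639/10000 ≈ 0.863900
step 5 [5y] swap r/1=866/22481: DF=(1 − 866/22481·(0.975400+0.936900+0.893200+0.863900))/(1+866/22481) = 2067/2500 ≈ 0.826800
step 6 [6y] swap r/1=1028/26453: DF=(1 − 1028/26453·(0.975400+0.936900+0.893200+0.863900+0.826800))/(1+1028/26453) = 993/1250 ≈ 0.794400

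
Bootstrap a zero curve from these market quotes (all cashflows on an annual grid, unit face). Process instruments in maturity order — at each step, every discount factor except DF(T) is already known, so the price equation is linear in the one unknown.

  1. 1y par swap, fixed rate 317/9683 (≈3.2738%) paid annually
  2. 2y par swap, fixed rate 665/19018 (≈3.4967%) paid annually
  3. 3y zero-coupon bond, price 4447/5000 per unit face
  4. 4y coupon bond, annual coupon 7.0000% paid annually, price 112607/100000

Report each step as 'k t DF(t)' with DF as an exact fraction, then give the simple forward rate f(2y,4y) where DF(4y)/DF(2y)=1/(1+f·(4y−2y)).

step 1 [1y] swap r/1=317/9683: DF=(1 − 317/9683·(0))/(1+317/9683) = 9683/10000 ≈ 0.968300
step 2 [2y] swap r/1=665/19018: DF=(1 − 665/19018·(0.968300))/(1+665/19018) = 1867/2000 ≈ 0.933500
step 3 [3y] zero: DF = P = 4447/5000 ≈ 0.889400
step 4 [4y] bond c/1=7/100: DF=(112607/100000 − 7/100·(0.968300+0.933500+0.889400))/(1+7/100) = 4349/5000 ≈ 0.869800

1 1 9683/10000
2 2 1867/2000
3 3 4447/5000
4 4 4349/5000
f(2y,4y) = ((1867/2000)/(4349/5000) − 1)/(2) = 637/17396 ≈ 3.6618%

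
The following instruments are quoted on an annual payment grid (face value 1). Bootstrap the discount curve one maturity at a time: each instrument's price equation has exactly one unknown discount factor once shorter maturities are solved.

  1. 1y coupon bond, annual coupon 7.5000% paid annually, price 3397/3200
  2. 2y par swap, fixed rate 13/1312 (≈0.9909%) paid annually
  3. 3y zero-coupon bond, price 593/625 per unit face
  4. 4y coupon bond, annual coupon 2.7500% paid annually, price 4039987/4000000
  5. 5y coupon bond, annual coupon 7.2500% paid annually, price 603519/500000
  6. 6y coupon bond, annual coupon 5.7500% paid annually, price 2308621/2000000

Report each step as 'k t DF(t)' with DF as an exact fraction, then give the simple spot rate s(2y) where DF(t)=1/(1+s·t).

1 1 79/80
2 2 1961/2000
3 3 593/625
4 4 9049/10000
5 5 8671/10000
6 6 4183/5000
s(2y) = (1/(1961/2000) − 1)/(2) = 39/3922 ≈ 0.9944%

step 1 [1y] bond c/1=3/40: DF=(3397/3200 − 3/40·(0))/(1+3/40) = 79/80 ≈ 0.987500
step 2 [2y] swap r/1=13/1312: DF=(1 − 13/1312·(0.987500))/(1+13/1312) = 1961/2000 ≈ 0.980500
step 3 [3y] zero: DF = P = 593/625 ≈ 0.948800
step 4 [4y] bond c/1=11/400: DF=(4039987/4000000 − 11/400·(0.987500+0.980500+0.948800))/(1+11/400) = 9049/10000 ≈ 0.904900
step 5 [5y] bond c/1=29/400: DF=(603519/500000 − 29/400·(0.987500+0.980500+0.948800+0.904900))/(1+29/400) = 8671/10000 ≈ 0.867100
step 6 [6y] bond c/1=23/400: DF=(2308621/2000000 − 23/400·(0.987500+0.980500+0.948800+0.904900+0.867100))/(1+23/400) = 4183/5000 ≈ 0.836600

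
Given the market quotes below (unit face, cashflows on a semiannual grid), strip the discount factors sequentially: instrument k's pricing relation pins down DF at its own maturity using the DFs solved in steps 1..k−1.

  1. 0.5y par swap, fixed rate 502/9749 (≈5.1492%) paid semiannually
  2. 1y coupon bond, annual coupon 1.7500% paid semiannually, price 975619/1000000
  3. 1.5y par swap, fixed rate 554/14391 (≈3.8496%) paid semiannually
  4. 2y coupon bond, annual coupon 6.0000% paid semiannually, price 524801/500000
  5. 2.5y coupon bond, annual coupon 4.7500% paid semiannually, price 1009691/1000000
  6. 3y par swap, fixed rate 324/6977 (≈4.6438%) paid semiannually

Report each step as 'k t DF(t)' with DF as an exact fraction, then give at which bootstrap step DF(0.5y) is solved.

step 1 [0.5y] swap r/2=251/9749: DF=(1 − 251/9749·(0))/(1+251/9749) = 9749/10000 ≈ 0.974900
step 2 [1y] bond c/2=7/800: DF=(975619/1000000 − 7/800·(0.974900))/(1+7/800) = 9587/10000 ≈ 0.958700
step 3 [1.5y] swap r/2=277/14391: DF=(1 − 277/14391·(0.974900+0.958700))/(1+277/14391) = 4723/5000 ≈ 0.944600
step 4 [2y] bond c/2=3/100: DF=(524801/500000 − 3/100·(0.974900+0.958700+0.944600))/(1+3/100) = 1169/1250 ≈ 0.935200
step 5 [2.5y] bond c/2=19/800: DF=(1009691/1000000 − 19/800·(0.974900+0.958700+0.944600+0.935200))/(1+19/800) = 4489/5000 ≈ 0.897800
step 6 [3y] swap r/2=162/6977: DF=(1 − 162/6977·(0.974900+0.958700+0.944600+0.935200+0.897800))/(1+162/6977) = 544/625 ≈ 0.870400

1 1/2 9749/10000
2 1 9587/10000
3 3/2 4723/5000
4 2 1169/1250
5 5/2 4489/5000
6 3 544/625
DF(0.5y) is solved at step 1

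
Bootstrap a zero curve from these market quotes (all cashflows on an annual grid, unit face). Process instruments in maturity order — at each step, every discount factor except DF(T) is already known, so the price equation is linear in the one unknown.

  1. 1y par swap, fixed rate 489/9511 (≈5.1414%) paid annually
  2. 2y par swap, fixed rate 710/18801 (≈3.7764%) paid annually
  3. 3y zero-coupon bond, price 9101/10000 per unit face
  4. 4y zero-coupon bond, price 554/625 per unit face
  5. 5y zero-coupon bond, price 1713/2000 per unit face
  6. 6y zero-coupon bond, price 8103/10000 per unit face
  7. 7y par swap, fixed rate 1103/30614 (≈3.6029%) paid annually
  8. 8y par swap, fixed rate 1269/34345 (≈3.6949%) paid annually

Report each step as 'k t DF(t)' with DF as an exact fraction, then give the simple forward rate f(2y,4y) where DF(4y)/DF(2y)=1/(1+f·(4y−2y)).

step 1 [1y] swap r/1=489/9511: DF=(1 − 489/9511·(0))/(1+489/9511) = 9511/10000 ≈ 0.951100
step 2 [2y] swap r/1=710/18801: DF=(1 − 710/18801·(0.951100))/(1+710/18801) = 929/1000 ≈ 0.929000
step 3 [3y] zero: DF = P = 9101/10000 ≈ 0.910100
step 4 [4y] zero: DF = P = 554/625 ≈ 0.886400
step 5 [5y] zero: DF = P = 1713/2000 ≈ 0.856500
step 6 [6y] zero: DF = P = 8103/10000 ≈ 0.810300
step 7 [7y] swap r/1=1103/30614: DF=(1 − 1103/30614·(0.951100+0.929000+0.910100+0.886400+0.856500+0.810300))/(1+1103/30614) = 3897/5000 ≈ 0.779400
step 8 [8y] swap r/1=1269/34345: DF=(1 − 1269/34345·(0.951100+0.929000+0.910100+0.886400+0.856500+0.810300+0.779400))/(1+1269/34345) = 3731/5000 ≈ 0.746200

1 1 9511/10000
2 2 929/1000
3 3 9101/10000
4 4 554/625
5 5 1713/2000
6 6 8103/10000
7 7 3897/5000
8 8 3731/5000
f(2y,4y) = ((929/1000)/(554/625) − 1)/(2) = 213/8864 ≈ 2.4030%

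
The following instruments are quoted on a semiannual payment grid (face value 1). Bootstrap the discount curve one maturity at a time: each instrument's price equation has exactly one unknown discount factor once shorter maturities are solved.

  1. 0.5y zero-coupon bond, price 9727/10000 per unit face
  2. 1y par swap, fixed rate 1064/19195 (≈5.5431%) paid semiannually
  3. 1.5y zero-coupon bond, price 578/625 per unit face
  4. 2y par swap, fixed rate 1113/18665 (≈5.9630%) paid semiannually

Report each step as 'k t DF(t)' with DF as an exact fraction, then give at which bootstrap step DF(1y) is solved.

1 1/2 9727/10000
2 1 2367/2500
3 3/2 578/625
4 2 8887/10000
DF(1y) is solved at step 2

step 1 [0.5y] zero: DF = P = 9727/10000 ≈ 0.972700
step 2 [1y] swap r/2=532/19195: DF=(1 − 532/19195·(0.972700))/(1+532/19195) = 2367/2500 ≈ 0.946800
step 3 [1.5y] zero: DF = P = 578/625 ≈ 0.924800
step 4 [2y] swap r/2=1113/37330: DF=(1 − 1113/37330·(0.972700+0.946800+0.924800))/(1+1113/37330) = 8887/10000 ≈ 0.888700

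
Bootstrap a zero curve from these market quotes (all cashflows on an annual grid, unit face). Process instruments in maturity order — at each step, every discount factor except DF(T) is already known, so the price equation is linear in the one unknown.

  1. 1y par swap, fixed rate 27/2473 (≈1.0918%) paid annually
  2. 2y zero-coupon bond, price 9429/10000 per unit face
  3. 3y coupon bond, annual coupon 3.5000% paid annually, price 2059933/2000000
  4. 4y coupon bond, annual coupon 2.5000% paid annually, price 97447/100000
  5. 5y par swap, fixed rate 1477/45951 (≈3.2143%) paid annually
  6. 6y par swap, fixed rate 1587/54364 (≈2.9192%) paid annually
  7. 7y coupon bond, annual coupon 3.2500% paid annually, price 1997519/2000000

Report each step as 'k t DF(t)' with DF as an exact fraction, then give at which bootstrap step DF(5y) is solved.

step 1 [1y] swap r/1=27/2473: DF=(1 − 27/2473·(0))/(1+27/2473) = 2473/2500 ≈ 0.989200
step 2 [2y] zero: DF = P = 9429/10000 ≈ 0.942900
step 3 [3y] bond c/1=7/200: DF=(2059933/2000000 − 7/200·(0.989200+0.942900))/(1+7/200) = 4649/5000 ≈ 0.929800
step 4 [4y] bond c/1=1/40: DF=(97447/100000 − 1/40·(0.989200+0.942900+0.929800))/(1+1/40) = 8809/10000 ≈ 0.880900
step 5 [5y] swap r/1=1477/45951: DF=(1 − 1477/45951·(0.989200+0.942900+0.929800+0.880900))/(1+1477/45951) = 8523/10000 ≈ 0.852300
step 6 [6y] swap r/1=1587/54364: DF=(1 − 1587/54364·(0.989200+0.942900+0.929800+0.880900+0.852300))/(1+1587/54364) = 8413/10000 ≈ 0.841300
step 7 [7y] bond c/1=13/400: DF=(1997519/2000000 − 13/400·(0.989200+0.942900+0.929800+0.880900+0.852300+0.841300))/(1+13/400) = 3981/5000 ≈ 0.796200

1 1 2473/2500
2 2 9429/10000
3 3 4649/5000
4 4 8809/10000
5 5 8523/10000
6 6 8413/10000
7 7 3981/5000
DF(5y) is solved at step 5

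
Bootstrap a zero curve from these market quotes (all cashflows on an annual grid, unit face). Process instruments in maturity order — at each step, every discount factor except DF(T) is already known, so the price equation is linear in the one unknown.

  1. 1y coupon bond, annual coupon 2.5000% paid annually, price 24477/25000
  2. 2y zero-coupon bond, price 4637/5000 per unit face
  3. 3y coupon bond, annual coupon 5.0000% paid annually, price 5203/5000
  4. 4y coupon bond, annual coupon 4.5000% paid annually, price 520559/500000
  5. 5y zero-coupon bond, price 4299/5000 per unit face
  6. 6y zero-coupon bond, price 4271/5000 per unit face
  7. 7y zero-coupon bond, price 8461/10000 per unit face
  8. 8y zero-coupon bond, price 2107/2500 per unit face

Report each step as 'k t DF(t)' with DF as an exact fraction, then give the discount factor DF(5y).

step 1 [1y] bond c/1=1/40: DF=(24477/25000 − 1/40·(0))/(1+1/40) = 597/625 ≈ 0.955200
step 2 [2y] zero: DF = P = 4637/5000 ≈ 0.927400
step 3 [3y] bond c/1=1/20: DF=(5203/5000 − 1/20·(0.955200+0.927400))/(1+1/20) = 4507/5000 ≈ 0.901400
step 4 [4y] bond c/1=9/200: DF=(520559/500000 − 9/200·(0.955200+0.927400+0.901400))/(1+9/200) = 2191/2500 ≈ 0.876400
step 5 [5y] zero: DF = P = 4299/5000 ≈ 0.859800
step 6 [6y] zero: DF = P = 4271/5000 ≈ 0.854200
step 7 [7y] zero: DF = P = 8461/10000 ≈ 0.846100
step 8 [8y] zero: DF = P = 2107/2500 ≈ 0.842800

1 1 597/625
2 2 4637/5000
3 3 4507/5000
4 4 2191/2500
5 5 4299/5000
6 6 4271/5000
7 7 8461/10000
8 8 2107/2500
DF(5y) = 4299/5000 ≈ 0.859800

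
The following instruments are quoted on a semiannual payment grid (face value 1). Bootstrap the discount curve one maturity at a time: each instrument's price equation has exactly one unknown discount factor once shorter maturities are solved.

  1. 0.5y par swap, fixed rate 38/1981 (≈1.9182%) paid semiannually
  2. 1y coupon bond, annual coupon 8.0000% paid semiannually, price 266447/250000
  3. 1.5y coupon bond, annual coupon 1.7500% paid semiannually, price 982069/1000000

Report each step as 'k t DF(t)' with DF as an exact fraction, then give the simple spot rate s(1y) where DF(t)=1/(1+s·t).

1 1/2 1981/2000
2 1 9867/10000
3 3/2 2391/2500
s(1y) = (1/(9867/10000) − 1)/(1) = 133/9867 ≈ 1.3479%

step 1 [0.5y] swap r/2=19/1981: DF=(1 − 19/1981·(0))/(1+19/1981) = 1981/2000 ≈ 0.990500
step 2 [1y] bond c/2=1/25: DF=(266447/250000 − 1/25·(0.990500))/(1+1/25) = 9867/10000 ≈ 0.986700
step 3 [1.5y] bond c/2=7/800: DF=(982069/1000000 − 7/800·(0.990500+0.986700))/(1+7/800) = 2391/2500 ≈ 0.956400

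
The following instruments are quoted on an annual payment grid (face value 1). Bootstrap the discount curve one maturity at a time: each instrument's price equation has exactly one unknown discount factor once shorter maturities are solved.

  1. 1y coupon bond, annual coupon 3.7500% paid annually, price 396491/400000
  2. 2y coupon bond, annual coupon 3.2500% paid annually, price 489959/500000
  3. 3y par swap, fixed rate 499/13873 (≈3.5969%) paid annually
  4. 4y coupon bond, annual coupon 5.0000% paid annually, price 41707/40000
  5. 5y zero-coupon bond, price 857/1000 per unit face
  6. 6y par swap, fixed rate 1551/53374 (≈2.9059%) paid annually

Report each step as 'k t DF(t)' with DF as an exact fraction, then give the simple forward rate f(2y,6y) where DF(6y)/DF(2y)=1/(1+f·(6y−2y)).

step 1 [1y] bond c/1=3/80: DF=(396491/400000 − 3/80·(0))/(1+3/80) = 4777/5000 ≈ 0.955400
step 2 [2y] bond c/1=13/400: DF=(489959/500000 − 13/400·(0.955400))/(1+13/400) = 919/1000 ≈ 0.919000
step 3 [3y] swap r/1=499/13873: DF=(1 − 499/13873·(0.955400+0.919000))/(1+499/13873) = 4501/5000 ≈ 0.900200
step 4 [4y] bond c/1=1/20: DF=(41707/40000 − 1/20·(0.955400+0.919000+0.900200))/(1+1/20) = 8609/10000 ≈ 0.860900
step 5 [5y] zero: DF = P = 857/1000 ≈ 0.857000
step 6 [6y] swap r/1=1551/53374: DF=(1 − 1551/53374·(0.955400+0.919000+0.900200+0.860900+0.857000))/(1+1551/53374) = 8449/10000 ≈ 0.844900

1 1 4777/5000
2 2 919/1000
3 3 4501/5000
4 4 8609/10000
5 5 857/1000
6 6 8449/10000
f(2y,6y) = ((919/1000)/(8449/10000) − 1)/(4) = 741/33796 ≈ 2.1926%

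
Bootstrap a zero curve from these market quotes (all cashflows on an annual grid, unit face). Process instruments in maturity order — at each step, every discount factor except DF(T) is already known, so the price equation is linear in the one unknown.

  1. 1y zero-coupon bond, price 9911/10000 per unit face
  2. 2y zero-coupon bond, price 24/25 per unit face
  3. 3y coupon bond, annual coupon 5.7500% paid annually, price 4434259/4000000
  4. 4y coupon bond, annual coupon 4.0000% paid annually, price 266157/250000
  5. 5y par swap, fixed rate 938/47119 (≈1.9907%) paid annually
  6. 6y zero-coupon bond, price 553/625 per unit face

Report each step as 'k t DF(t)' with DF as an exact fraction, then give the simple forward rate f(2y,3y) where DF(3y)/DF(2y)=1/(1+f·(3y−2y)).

1 1 9911/10000
2 2 24/25
3 3 4711/5000
4 4 2281/2500
5 5 4531/5000
6 6 553/625
f(2y,3y) = ((24/25)/(4711/5000) − 1)/(1) = 89/4711 ≈ 1.8892%

step 1 [1y] zero: DF = P = 9911/10000 ≈ 0.991100
step 2 [2y] zero: DF = P = 24/25 ≈ 0.960000
step 3 [3y] bond c/1=23/400: DF=(4434259/4000000 − 23/400·(0.991100+0.960000))/(1+23/400) = 4711/5000 ≈ 0.942200
step 4 [4y] bond c/1=1/25: DF=(266157/250000 − 1/25·(0.991100+0.960000+0.942200))/(1+1/25) = 2281/2500 ≈ 0.912400
step 5 [5y] swap r/1=938/47119: DF=(1 − 938/47119·(0.991100+0.960000+0.942200+0.912400))/(1+938/47119) = 4531/5000 ≈ 0.906200
step 6 [6y] zero: DF = P = 553/625 ≈ 0.884800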